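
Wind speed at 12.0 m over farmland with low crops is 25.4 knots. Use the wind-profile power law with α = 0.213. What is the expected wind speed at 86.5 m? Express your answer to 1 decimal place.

38.7 knots

Power-law profile: V₂ = V₁ · (z₂/z₁)^α
V₂ = 25.4 × (86.5/12.0)^0.213 = 25.4 × (7.2083)^0.213
    = 25.4 × 1.5231 = 38.6859 knots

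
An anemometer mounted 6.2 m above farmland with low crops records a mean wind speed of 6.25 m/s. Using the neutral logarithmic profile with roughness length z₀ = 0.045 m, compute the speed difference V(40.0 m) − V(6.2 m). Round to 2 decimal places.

2.37 m/s

Log law: V₂ = V₁ · ln(z₂/z₀)/ln(z₁/z₀) = 6.25 × 6.7900/4.9256 = 8.6156 m/s
ΔV = 8.6156 − 6.25 = 2.3656 m/s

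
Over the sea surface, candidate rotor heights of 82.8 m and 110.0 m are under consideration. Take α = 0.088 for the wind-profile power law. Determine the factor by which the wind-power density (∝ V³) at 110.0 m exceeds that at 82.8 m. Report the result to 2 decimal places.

Speed ratio: V_B/V_A = (z_B/z_A)^α = (110.0/82.8)^0.088 = (1.3285)^0.088 = 1.02531
Power-density ratio: P_B/P_A = (V_B/V_A)³ = (1.02531)³ = 1.07787

1.08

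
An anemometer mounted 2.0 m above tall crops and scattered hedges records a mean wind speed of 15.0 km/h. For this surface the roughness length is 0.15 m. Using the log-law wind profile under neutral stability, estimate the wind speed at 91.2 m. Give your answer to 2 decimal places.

Log law: V(z) ∝ ln(z/z₀), so V₂/V₁ = ln(z₂/z₀) / ln(z₁/z₀).
ln(91.2/0.15) = 6.4102, ln(2.0/0.15) = 2.5903
V₂ = 15.0 × 6.4102/2.5903 = 15.0 × 2.4747 = 37.1207 km/h

37.12 km/h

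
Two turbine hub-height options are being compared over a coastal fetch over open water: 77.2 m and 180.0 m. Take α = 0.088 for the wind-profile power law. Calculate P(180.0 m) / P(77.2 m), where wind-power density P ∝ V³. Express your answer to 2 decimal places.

Speed ratio: V_B/V_A = (z_B/z_A)^α = (180.0/77.2)^0.088 = (2.3316)^0.088 = 1.07734
Power-density ratio: P_B/P_A = (V_B/V_A)³ = (1.07734)³ = 1.25043

1.25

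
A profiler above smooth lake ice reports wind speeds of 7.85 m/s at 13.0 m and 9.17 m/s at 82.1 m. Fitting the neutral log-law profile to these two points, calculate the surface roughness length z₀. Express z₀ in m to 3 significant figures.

z₀ ≈ 0.000226 m

Log law: V(z) ∝ ln(z/z₀). With r = V₁/V₂ = 7.85/9.17 = 0.85605,
r · ln(z₂/z₀) = ln(z₁/z₀) ⇒ ln z₀ = (ln z₁ − r·ln z₂)/(1 − r)
ln z₀ = (2.56495 − 0.85605×4.40794) / 0.14395 = -8.3952
z₀ = exp(-8.3952) = 0.0002259 m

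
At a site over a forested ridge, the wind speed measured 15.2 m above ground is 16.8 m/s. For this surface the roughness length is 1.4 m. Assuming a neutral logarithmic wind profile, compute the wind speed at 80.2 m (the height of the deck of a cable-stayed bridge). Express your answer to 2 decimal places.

Log law: V(z) ∝ ln(z/z₀), so V₂/V₁ = ln(z₂/z₀) / ln(z₁/z₀).
ln(80.2/1.4) = 4.0481, ln(15.2/1.4) = 2.3848
V₂ = 16.8 × 4.0481/2.3848 = 16.8 × 1.6974 = 28.5167 m/s

28.52 m/s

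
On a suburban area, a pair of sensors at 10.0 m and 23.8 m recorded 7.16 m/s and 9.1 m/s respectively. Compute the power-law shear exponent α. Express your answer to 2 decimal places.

α ≈ 0.28

Power law: V₂/V₁ = (z₂/z₁)^α ⇒ α = ln(V₂/V₁) / ln(z₂/z₁)
α = ln(9.1/7.16) / ln(23.8/10.0) = ln(1.2709) / ln(2.3800)
  = 0.23976 / 0.86710 = 0.27651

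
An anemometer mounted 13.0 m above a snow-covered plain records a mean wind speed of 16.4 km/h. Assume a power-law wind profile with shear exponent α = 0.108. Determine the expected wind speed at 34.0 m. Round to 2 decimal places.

Power-law profile: V₂ = V₁ · (z₂/z₁)^α
V₂ = 16.4 × (34.0/13.0)^0.108 = 16.4 × (2.6154)^0.108
    = 16.4 × 1.1094 = 18.1944 km/h

18.19 km/h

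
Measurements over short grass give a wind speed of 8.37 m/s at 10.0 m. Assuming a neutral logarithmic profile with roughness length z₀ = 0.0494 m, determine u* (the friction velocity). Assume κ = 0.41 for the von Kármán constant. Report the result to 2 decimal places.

u* ≈ 0.65 m/s

Log law: V(z) = (u*/κ) · ln(z/z₀) ⇒ u* = κ · V / ln(z/z₀)
u* = 0.41 × 8.37 / ln(10.0/0.0494) = 0.41 × 8.37 / 5.3104
   = 3.4317 / 5.3104 = 0.6462 m/s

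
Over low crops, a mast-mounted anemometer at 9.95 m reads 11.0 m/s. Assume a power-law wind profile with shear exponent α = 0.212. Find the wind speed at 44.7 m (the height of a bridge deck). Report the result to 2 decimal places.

Power-law profile: V₂ = V₁ · (z₂/z₁)^α
V₂ = 11.0 × (44.7/9.95)^0.212 = 11.0 × (4.4925)^0.212
    = 11.0 × 1.3751 = 15.1258 m/s

15.13 m/s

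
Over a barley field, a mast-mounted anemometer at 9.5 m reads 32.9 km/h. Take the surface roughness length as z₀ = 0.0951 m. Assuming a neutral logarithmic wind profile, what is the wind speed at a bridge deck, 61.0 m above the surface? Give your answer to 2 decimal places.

Log law: V(z) ∝ ln(z/z₀), so V₂/V₁ = ln(z₂/z₀) / ln(z₁/z₀).
ln(61.0/0.0951) = 6.4637, ln(9.5/0.0951) = 4.6041
V₂ = 32.9 × 6.4637/4.6041 = 32.9 × 1.4039 = 46.1882 km/h

46.19 km/h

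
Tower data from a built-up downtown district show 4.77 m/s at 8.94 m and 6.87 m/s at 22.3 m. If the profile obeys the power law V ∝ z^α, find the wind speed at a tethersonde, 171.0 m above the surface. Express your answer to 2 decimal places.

First find α: α = ln(V₂/V₁)/ln(z₂/z₁) = ln(6.87/4.77)/ln(22.3/8.94) = 0.36482/0.91405 = 0.3991
Extrapolate from 22.3 m to 171.0 m: V₃ = 6.87 × (171.0/22.3)^0.3991 = 6.87 × 2.2548 = 15.4902 m/s

15.49 m/s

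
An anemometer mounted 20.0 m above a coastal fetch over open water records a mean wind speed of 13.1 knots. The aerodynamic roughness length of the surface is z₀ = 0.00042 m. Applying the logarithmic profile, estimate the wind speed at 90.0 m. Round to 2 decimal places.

Log law: V(z) ∝ ln(z/z₀), so V₂/V₁ = ln(z₂/z₀) / ln(z₁/z₀).
ln(90.0/0.00042) = 12.2751, ln(20.0/0.00042) = 10.7710
V₂ = 13.1 × 12.2751/10.7710 = 13.1 × 1.1396 = 14.9293 knots

14.93 knots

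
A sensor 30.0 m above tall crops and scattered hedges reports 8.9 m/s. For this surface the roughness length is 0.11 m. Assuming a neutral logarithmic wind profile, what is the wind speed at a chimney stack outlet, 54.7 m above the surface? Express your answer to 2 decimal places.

9.85 m/s

Log law: V(z) ∝ ln(z/z₀), so V₂/V₁ = ln(z₂/z₀) / ln(z₁/z₀).
ln(54.7/0.11) = 6.2091, ln(30.0/0.11) = 5.6085
V₂ = 8.9 × 6.2091/5.6085 = 8.9 × 1.1071 = 9.8532 m/s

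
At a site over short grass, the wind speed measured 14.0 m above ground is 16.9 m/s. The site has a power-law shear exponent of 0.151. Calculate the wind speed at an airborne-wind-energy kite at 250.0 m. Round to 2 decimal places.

Power-law profile: V₂ = V₁ · (z₂/z₁)^α
V₂ = 16.9 × (250.0/14.0)^0.151 = 16.9 × (17.8571)^0.151
    = 16.9 × 1.5453 = 26.1162 m/s

26.12 m/s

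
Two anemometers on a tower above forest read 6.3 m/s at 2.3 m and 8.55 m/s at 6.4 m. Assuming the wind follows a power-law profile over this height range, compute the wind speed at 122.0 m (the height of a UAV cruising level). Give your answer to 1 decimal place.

20.6 m/s

First find α: α = ln(V₂/V₁)/ln(z₂/z₁) = ln(8.55/6.3)/ln(6.4/2.3) = 0.30538/1.02339 = 0.2984
Extrapolate from 6.4 m to 122.0 m: V₃ = 8.55 × (122.0/6.4)^0.2984 = 8.55 × 2.4100 = 20.6051 m/s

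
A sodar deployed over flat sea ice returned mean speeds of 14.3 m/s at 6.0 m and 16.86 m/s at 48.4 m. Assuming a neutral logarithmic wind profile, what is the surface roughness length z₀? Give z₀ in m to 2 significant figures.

z₀ ≈ 0.000052 m

Log law: V(z) ∝ ln(z/z₀). With r = V₁/V₂ = 14.3/16.86 = 0.84816,
r · ln(z₂/z₀) = ln(z₁/z₀) ⇒ ln z₀ = (ln z₁ − r·ln z₂)/(1 − r)
ln z₀ = (1.79176 − 0.84816×3.87950) / 0.15184 = -9.8702
z₀ = exp(-9.8702) = 0.00005169 m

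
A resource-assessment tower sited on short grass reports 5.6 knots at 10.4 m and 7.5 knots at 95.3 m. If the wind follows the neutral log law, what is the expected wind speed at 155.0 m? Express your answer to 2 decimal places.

Log law: V ∝ ln(z/z₀). From the pair, with r = V₁/V₂ = 0.74667,
ln z₀ = (ln z₁ − r·ln z₂)/(1 − r) = (2.3418 − 0.74667×4.5570)/0.25333 = -4.1873 → z₀ = 0.01519 m
V₃ = V₁ · ln(z₃/z₀)/ln(z₁/z₀) = 5.6 × 9.2307/6.5291 = 7.9172 knots

7.92 knots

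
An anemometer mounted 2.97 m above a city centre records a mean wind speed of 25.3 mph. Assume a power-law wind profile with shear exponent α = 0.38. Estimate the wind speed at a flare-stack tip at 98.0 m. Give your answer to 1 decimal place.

Power-law profile: V₂ = V₁ · (z₂/z₁)^α
V₂ = 25.3 × (98.0/2.97)^0.38 = 25.3 × (32.9966)^0.38
    = 25.3 × 3.7759 = 95.5298 mph

95.5 mph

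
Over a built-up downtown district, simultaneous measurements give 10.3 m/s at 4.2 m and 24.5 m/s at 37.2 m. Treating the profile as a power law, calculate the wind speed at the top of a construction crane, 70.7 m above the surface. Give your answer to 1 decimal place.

First find α: α = ln(V₂/V₁)/ln(z₂/z₁) = ln(24.5/10.3)/ln(37.2/4.2) = 0.86653/2.18122 = 0.3973
Extrapolate from 37.2 m to 70.7 m: V₃ = 24.5 × (70.7/37.2)^0.3973 = 24.5 × 1.2906 = 31.6195 m/s

31.6 m/s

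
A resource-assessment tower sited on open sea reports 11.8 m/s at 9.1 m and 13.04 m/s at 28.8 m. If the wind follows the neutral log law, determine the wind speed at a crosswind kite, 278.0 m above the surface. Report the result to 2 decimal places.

Log law: V ∝ ln(z/z₀). From the pair, with r = V₁/V₂ = 0.90491,
ln z₀ = (ln z₁ − r·ln z₂)/(1 − r) = (2.2083 − 0.90491×3.3604)/0.09509 = -8.7553 → z₀ = 0.0001576 m
V₃ = V₁ · ln(z₃/z₀)/ln(z₁/z₀) = 11.8 × 14.3829/10.9635 = 15.4802 m/s

15.48 m/s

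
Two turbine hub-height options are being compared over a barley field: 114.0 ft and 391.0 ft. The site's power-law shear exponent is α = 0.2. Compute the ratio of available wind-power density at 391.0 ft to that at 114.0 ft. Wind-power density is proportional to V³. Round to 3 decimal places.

Speed ratio: V_B/V_A = (z_B/z_A)^α = (391.0/114.0)^0.2 = (3.4298)^0.2 = 1.27954
Power-density ratio: P_B/P_A = (V_B/V_A)³ = (1.27954)³ = 2.09490

2.095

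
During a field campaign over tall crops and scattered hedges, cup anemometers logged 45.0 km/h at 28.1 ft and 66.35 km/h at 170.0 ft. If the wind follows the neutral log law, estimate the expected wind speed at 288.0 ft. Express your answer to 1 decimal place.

72.6 km/h

Log law: V ∝ ln(z/z₀). From the pair, with r = V₁/V₂ = 0.67822,
ln z₀ = (ln z₁ − r·ln z₂)/(1 − r) = (3.3358 − 0.67822×5.1358)/0.32178 = -0.4582 → z₀ = 0.6324 ft
V₃ = V₁ · ln(z₃/z₀)/ln(z₁/z₀) = 45.0 × 6.1212/3.7940 = 72.6026 km/h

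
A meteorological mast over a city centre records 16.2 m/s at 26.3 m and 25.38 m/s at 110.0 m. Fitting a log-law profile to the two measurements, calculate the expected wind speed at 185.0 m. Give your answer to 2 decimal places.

28.72 m/s

Log law: V ∝ ln(z/z₀). From the pair, with r = V₁/V₂ = 0.63830,
ln z₀ = (ln z₁ − r·ln z₂)/(1 − r) = (3.2696 − 0.63830×4.7005)/0.36170 = 0.7444 → z₀ = 2.105 m
V₃ = V₁ · ln(z₃/z₀)/ln(z₁/z₀) = 16.2 × 4.4759/2.5251 = 28.7153 m/s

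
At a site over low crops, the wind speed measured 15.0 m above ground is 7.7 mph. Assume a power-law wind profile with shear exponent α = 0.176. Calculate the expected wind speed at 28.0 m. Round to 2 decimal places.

8.59 mph

Power-law profile: V₂ = V₁ · (z₂/z₁)^α
V₂ = 7.7 × (28.0/15.0)^0.176 = 7.7 × (1.8667)^0.176
    = 7.7 × 1.1161 = 8.5941 mph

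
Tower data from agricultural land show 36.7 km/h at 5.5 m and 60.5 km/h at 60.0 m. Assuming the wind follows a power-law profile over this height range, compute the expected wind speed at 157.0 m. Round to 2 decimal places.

73.98 km/h

First find α: α = ln(V₂/V₁)/ln(z₂/z₁) = ln(60.5/36.7)/ln(60.0/5.5) = 0.49987/2.38960 = 0.2092
Extrapolate from 60.0 m to 157.0 m: V₃ = 60.5 × (157.0/60.0)^0.2092 = 60.5 × 1.2229 = 73.9847 km/h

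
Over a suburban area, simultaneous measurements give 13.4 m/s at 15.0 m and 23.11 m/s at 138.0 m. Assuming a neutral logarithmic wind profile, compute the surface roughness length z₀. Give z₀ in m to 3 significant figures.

z₀ ≈ 0.702 m

Log law: V(z) ∝ ln(z/z₀). With r = V₁/V₂ = 13.4/23.11 = 0.57984,
r · ln(z₂/z₀) = ln(z₁/z₀) ⇒ ln z₀ = (ln z₁ − r·ln z₂)/(1 − r)
ln z₀ = (2.70805 − 0.57984×4.92725) / 0.42016 = -0.3545
z₀ = exp(-0.3545) = 0.7015 m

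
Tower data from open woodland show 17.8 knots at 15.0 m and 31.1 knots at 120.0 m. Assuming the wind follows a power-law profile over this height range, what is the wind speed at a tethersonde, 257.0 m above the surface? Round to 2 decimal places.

38.15 knots

First find α: α = ln(V₂/V₁)/ln(z₂/z₁) = ln(31.1/17.8)/ln(120.0/15.0) = 0.55801/2.07944 = 0.2683
Extrapolate from 120.0 m to 257.0 m: V₃ = 31.1 × (257.0/120.0)^0.2683 = 31.1 × 1.2267 = 38.1519 knots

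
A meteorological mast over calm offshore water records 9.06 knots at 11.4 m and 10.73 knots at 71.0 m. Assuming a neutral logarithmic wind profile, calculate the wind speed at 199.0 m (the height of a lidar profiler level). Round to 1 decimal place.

11.7 knots

Log law: V ∝ ln(z/z₀). From the pair, with r = V₁/V₂ = 0.84436,
ln z₀ = (ln z₁ − r·ln z₂)/(1 − r) = (2.4336 − 0.84436×4.2627)/0.15564 = -7.4893 → z₀ = 0.0005590 m
V₃ = V₁ · ln(z₃/z₀)/ln(z₁/z₀) = 9.06 × 12.7827/9.9230 = 11.6710 knots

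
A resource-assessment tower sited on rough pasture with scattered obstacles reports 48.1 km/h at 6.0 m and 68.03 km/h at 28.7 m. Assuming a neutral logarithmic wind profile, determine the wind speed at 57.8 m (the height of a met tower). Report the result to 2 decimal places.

76.94 km/h

Log law: V ∝ ln(z/z₀). From the pair, with r = V₁/V₂ = 0.70704,
ln z₀ = (ln z₁ − r·ln z₂)/(1 − r) = (1.7918 − 0.70704×3.3569)/0.29296 = -1.9856 → z₀ = 0.1373 m
V₃ = V₁ · ln(z₃/z₀)/ln(z₁/z₀) = 48.1 × 6.0426/3.7774 = 76.9448 km/h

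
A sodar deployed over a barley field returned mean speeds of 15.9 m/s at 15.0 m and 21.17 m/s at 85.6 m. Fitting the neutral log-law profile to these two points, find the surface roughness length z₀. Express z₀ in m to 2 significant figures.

z₀ ≈ 0.078 m

Log law: V(z) ∝ ln(z/z₀). With r = V₁/V₂ = 15.9/21.17 = 0.75106,
r · ln(z₂/z₀) = ln(z₁/z₀) ⇒ ln z₀ = (ln z₁ − r·ln z₂)/(1 − r)
ln z₀ = (2.70805 − 0.75106×4.44969) / 0.24894 = -2.5466
z₀ = exp(-2.5466) = 0.07835 m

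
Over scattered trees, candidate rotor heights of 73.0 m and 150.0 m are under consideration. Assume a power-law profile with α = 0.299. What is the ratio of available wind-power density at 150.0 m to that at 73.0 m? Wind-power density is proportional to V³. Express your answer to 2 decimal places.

1.91

Speed ratio: V_B/V_A = (z_B/z_A)^α = (150.0/73.0)^0.299 = (2.0548)^0.299 = 1.24027
Power-density ratio: P_B/P_A = (V_B/V_A)³ = (1.24027)³ = 1.90789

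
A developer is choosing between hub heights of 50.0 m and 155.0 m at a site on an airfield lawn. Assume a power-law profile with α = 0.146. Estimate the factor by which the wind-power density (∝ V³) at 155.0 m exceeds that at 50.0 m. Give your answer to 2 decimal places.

Speed ratio: V_B/V_A = (z_B/z_A)^α = (155.0/50.0)^0.146 = (3.1000)^0.146 = 1.17961
Power-density ratio: P_B/P_A = (V_B/V_A)³ = (1.17961)³ = 1.64141

1.64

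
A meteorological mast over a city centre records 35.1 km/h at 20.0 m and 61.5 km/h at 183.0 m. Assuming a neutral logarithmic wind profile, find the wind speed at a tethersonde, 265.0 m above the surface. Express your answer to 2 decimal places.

Log law: V ∝ ln(z/z₀). From the pair, with r = V₁/V₂ = 0.57073,
ln z₀ = (ln z₁ − r·ln z₂)/(1 − r) = (2.9957 − 0.57073×5.2095)/0.42927 = 0.0524 → z₀ = 1.054 m
V₃ = V₁ · ln(z₃/z₀)/ln(z₁/z₀) = 35.1 × 5.5273/2.9433 = 65.9153 km/h

65.92 km/h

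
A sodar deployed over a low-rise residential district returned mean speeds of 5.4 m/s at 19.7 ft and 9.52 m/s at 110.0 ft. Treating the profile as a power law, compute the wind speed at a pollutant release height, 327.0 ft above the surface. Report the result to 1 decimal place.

First find α: α = ln(V₂/V₁)/ln(z₂/z₁) = ln(9.52/5.4)/ln(110.0/19.7) = 0.56700/1.71986 = 0.3297
Extrapolate from 110.0 ft to 327.0 ft: V₃ = 9.52 × (327.0/110.0)^0.3297 = 9.52 × 1.4321 = 13.6340 m/s

13.6 m/s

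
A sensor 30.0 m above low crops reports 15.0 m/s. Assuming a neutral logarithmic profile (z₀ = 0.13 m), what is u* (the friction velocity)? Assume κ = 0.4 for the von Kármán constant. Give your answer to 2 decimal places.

u* ≈ 1.10 m/s

Log law: V(z) = (u*/κ) · ln(z/z₀) ⇒ u* = κ · V / ln(z/z₀)
u* = 0.4 × 15.0 / ln(30.0/0.13) = 0.4 × 15.0 / 5.4414
   = 6.0000 / 5.4414 = 1.1027 m/s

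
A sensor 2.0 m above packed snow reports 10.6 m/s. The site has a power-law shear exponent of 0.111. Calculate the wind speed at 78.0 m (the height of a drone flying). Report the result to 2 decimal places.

15.92 m/s

Power-law profile: V₂ = V₁ · (z₂/z₁)^α
V₂ = 10.6 × (78.0/2.0)^0.111 = 10.6 × (39.0000)^0.111
    = 10.6 × 1.5018 = 15.9189 m/s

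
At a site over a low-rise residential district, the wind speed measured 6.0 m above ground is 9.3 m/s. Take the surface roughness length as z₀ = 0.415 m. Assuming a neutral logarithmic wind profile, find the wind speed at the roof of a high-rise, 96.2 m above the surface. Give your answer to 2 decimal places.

Log law: V(z) ∝ ln(z/z₀), so V₂/V₁ = ln(z₂/z₀) / ln(z₁/z₀).
ln(96.2/0.415) = 5.4459, ln(6.0/0.415) = 2.6712
V₂ = 9.3 × 5.4459/2.6712 = 9.3 × 2.0387 = 18.9601 m/s

18.96 m/s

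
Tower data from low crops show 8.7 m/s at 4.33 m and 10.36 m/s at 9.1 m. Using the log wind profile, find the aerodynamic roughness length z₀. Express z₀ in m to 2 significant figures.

z₀ ≈ 0.088 m

Log law: V(z) ∝ ln(z/z₀). With r = V₁/V₂ = 8.7/10.36 = 0.83977,
r · ln(z₂/z₀) = ln(z₁/z₀) ⇒ ln z₀ = (ln z₁ − r·ln z₂)/(1 − r)
ln z₀ = (1.46557 − 0.83977×2.20827) / 0.16023 = -2.4269
z₀ = exp(-2.4269) = 0.08831 m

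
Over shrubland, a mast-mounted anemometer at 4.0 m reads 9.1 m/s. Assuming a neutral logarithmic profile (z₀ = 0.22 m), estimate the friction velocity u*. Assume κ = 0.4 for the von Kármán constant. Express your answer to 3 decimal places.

u* ≈ 1.255 m/s

Log law: V(z) = (u*/κ) · ln(z/z₀) ⇒ u* = κ · V / ln(z/z₀)
u* = 0.4 × 9.1 / ln(4.0/0.22) = 0.4 × 9.1 / 2.9004
   = 3.6400 / 2.9004 = 1.2550 m/s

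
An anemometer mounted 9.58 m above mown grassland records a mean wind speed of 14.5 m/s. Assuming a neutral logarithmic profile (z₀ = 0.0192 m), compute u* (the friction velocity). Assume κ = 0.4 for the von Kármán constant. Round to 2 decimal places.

u* ≈ 0.93 m/s

Log law: V(z) = (u*/κ) · ln(z/z₀) ⇒ u* = κ · V / ln(z/z₀)
u* = 0.4 × 14.5 / ln(9.58/0.0192) = 0.4 × 14.5 / 6.2125
   = 5.8000 / 6.2125 = 0.9336 m/s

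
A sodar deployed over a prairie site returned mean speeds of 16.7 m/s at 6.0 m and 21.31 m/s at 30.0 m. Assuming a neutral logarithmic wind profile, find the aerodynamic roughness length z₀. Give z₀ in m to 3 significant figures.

z₀ ≈ 0.0176 m

Log law: V(z) ∝ ln(z/z₀). With r = V₁/V₂ = 16.7/21.31 = 0.78367,
r · ln(z₂/z₀) = ln(z₁/z₀) ⇒ ln z₀ = (ln z₁ − r·ln z₂)/(1 − r)
ln z₀ = (1.79176 − 0.78367×3.40120) / 0.21633 = -4.0385
z₀ = exp(-4.0385) = 0.01762 m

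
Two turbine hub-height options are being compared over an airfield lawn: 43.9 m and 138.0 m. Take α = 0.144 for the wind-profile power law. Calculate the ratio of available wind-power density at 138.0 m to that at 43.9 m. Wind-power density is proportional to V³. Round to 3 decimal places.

1.640

Speed ratio: V_B/V_A = (z_B/z_A)^α = (138.0/43.9)^0.144 = (3.1435)^0.144 = 1.17931
Power-density ratio: P_B/P_A = (V_B/V_A)³ = (1.17931)³ = 1.64015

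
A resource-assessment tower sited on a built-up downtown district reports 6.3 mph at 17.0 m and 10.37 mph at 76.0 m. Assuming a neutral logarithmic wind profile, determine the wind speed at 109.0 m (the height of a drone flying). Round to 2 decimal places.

Log law: V ∝ ln(z/z₀). From the pair, with r = V₁/V₂ = 0.60752,
ln z₀ = (ln z₁ − r·ln z₂)/(1 − r) = (2.8332 − 0.60752×4.3307)/0.39248 = 0.5152 → z₀ = 1.674 m
V₃ = V₁ · ln(z₃/z₀)/ln(z₁/z₀) = 6.3 × 4.1762/2.3180 = 11.3501 mph

11.35 mph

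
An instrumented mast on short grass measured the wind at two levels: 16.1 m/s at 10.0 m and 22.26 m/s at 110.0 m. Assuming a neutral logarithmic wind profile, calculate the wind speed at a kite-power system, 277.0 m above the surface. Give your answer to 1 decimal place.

24.6 m/s

Log law: V ∝ ln(z/z₀). From the pair, with r = V₁/V₂ = 0.72327,
ln z₀ = (ln z₁ − r·ln z₂)/(1 − r) = (2.3026 − 0.72327×4.7005)/0.27673 = -3.9646 → z₀ = 0.01897 m
V₃ = V₁ · ln(z₃/z₀)/ln(z₁/z₀) = 16.1 × 9.5887/6.2672 = 24.6325 m/s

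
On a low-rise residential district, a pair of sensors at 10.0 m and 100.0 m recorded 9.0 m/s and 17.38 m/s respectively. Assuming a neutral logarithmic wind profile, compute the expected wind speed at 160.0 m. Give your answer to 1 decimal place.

19.1 m/s

Log law: V ∝ ln(z/z₀). From the pair, with r = V₁/V₂ = 0.51784,
ln z₀ = (ln z₁ − r·ln z₂)/(1 − r) = (2.3026 − 0.51784×4.6052)/0.48216 = -0.1704 → z₀ = 0.8434 m
V₃ = V₁ · ln(z₃/z₀)/ln(z₁/z₀) = 9.0 × 5.2455/2.4729 = 19.0905 m/s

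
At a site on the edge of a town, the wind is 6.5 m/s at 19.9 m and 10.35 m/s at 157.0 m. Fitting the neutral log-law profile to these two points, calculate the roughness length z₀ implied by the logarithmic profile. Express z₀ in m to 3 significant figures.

z₀ ≈ 0.609 m

Log law: V(z) ∝ ln(z/z₀). With r = V₁/V₂ = 6.5/10.35 = 0.62802,
r · ln(z₂/z₀) = ln(z₁/z₀) ⇒ ln z₀ = (ln z₁ − r·ln z₂)/(1 − r)
ln z₀ = (2.99072 − 0.62802×5.05625) / 0.37198 = -0.4965
z₀ = exp(-0.4965) = 0.6086 m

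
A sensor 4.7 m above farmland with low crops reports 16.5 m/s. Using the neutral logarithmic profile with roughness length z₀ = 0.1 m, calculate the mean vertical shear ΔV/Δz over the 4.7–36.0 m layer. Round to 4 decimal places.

0.2788 m/s/m

Log law: V₂ = V₁ · ln(z₂/z₀)/ln(z₁/z₀) = 16.5 × 5.8861/3.8501 = 25.2252 m/s
ΔV/Δz = (25.2252 − 16.5)/(36.0 − 4.7) = 8.7252/31.3000 = 0.27876 m/s/m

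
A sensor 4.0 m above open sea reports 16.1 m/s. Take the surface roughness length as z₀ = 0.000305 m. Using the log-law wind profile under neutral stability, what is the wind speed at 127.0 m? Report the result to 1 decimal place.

22.0 m/s

Log law: V(z) ∝ ln(z/z₀), so V₂/V₁ = ln(z₂/z₀) / ln(z₁/z₀).
ln(127.0/0.000305) = 12.9394, ln(4.0/0.000305) = 9.4815
V₂ = 16.1 × 12.9394/9.4815 = 16.1 × 1.3647 = 21.9717 m/s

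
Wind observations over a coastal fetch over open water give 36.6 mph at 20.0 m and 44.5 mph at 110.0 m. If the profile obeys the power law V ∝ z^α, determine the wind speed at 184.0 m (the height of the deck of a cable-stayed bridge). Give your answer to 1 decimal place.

47.2 mph

First find α: α = ln(V₂/V₁)/ln(z₂/z₁) = ln(44.5/36.6)/ln(110.0/20.0) = 0.19544/1.70475 = 0.1146
Extrapolate from 110.0 m to 184.0 m: V₃ = 44.5 × (184.0/110.0)^0.1146 = 44.5 × 1.0608 = 47.2035 mph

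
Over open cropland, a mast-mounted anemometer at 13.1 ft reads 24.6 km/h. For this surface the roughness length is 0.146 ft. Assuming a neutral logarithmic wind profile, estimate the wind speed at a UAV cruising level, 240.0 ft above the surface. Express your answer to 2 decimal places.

Log law: V(z) ∝ ln(z/z₀), so V₂/V₁ = ln(z₂/z₀) / ln(z₁/z₀).
ln(240.0/0.146) = 7.4048, ln(13.1/0.146) = 4.4968
V₂ = 24.6 × 7.4048/4.4968 = 24.6 × 1.6467 = 40.5087 km/h

40.51 km/h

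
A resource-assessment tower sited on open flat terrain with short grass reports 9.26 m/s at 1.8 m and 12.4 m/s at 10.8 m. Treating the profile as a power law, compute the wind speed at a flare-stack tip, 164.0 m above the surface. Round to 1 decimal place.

First find α: α = ln(V₂/V₁)/ln(z₂/z₁) = ln(12.4/9.26)/ln(10.8/1.8) = 0.29199/1.79176 = 0.1630
Extrapolate from 10.8 m to 164.0 m: V₃ = 12.4 × (164.0/10.8)^0.1630 = 12.4 × 1.5579 = 19.3175 m/s

19.3 m/s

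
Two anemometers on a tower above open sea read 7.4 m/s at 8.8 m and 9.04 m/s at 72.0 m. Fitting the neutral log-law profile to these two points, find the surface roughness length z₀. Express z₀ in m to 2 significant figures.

z₀ ≈ 0.00067 m

Log law: V(z) ∝ ln(z/z₀). With r = V₁/V₂ = 7.4/9.04 = 0.81858,
r · ln(z₂/z₀) = ln(z₁/z₀) ⇒ ln z₀ = (ln z₁ − r·ln z₂)/(1 − r)
ln z₀ = (2.17475 − 0.81858×4.27667) / 0.18142 = -7.3095
z₀ = exp(-7.3095) = 0.0006692 m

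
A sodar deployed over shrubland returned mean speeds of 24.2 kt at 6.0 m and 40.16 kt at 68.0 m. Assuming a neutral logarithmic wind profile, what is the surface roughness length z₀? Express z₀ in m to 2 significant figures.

z₀ ≈ 0.15 m

Log law: V(z) ∝ ln(z/z₀). With r = V₁/V₂ = 24.2/40.16 = 0.60259,
r · ln(z₂/z₀) = ln(z₁/z₀) ⇒ ln z₀ = (ln z₁ − r·ln z₂)/(1 − r)
ln z₀ = (1.79176 − 0.60259×4.21951) / 0.39741 = -1.8894
z₀ = exp(-1.8894) = 0.1512 m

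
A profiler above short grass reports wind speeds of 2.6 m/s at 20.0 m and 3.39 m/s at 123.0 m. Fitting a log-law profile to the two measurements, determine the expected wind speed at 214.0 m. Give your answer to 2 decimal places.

Log law: V ∝ ln(z/z₀). From the pair, with r = V₁/V₂ = 0.76696,
ln z₀ = (ln z₁ − r·ln z₂)/(1 − r) = (2.9957 − 0.76696×4.8122)/0.23304 = -2.9825 → z₀ = 0.05067 m
V₃ = V₁ · ln(z₃/z₀)/ln(z₁/z₀) = 2.6 × 8.3484/5.9782 = 3.6309 m/s

3.63 m/s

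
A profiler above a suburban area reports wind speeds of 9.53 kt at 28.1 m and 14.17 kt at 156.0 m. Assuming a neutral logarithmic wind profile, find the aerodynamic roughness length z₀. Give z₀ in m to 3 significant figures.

Log law: V(z) ∝ ln(z/z₀). With r = V₁/V₂ = 9.53/14.17 = 0.67255,
r · ln(z₂/z₀) = ln(z₁/z₀) ⇒ ln z₀ = (ln z₁ − r·ln z₂)/(1 − r)
ln z₀ = (3.33577 − 0.67255×5.04986) / 0.32745 = -0.1848
z₀ = exp(-0.1848) = 0.8313 m

z₀ ≈ 0.831 m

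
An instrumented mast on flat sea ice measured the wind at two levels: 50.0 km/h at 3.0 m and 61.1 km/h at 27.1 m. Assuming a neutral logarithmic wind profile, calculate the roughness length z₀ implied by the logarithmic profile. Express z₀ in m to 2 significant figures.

Log law: V(z) ∝ ln(z/z₀). With r = V₁/V₂ = 50.0/61.1 = 0.81833,
r · ln(z₂/z₀) = ln(z₁/z₀) ⇒ ln z₀ = (ln z₁ − r·ln z₂)/(1 − r)
ln z₀ = (1.09861 − 0.81833×3.29953) / 0.18167 = -8.8154
z₀ = exp(-8.8154) = 0.0001484 m

z₀ ≈ 0.00015 m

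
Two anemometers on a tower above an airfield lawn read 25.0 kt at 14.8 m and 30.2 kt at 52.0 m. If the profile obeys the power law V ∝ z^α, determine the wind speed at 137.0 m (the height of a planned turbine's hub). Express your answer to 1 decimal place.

34.9 kt

First find α: α = ln(V₂/V₁)/ln(z₂/z₁) = ln(30.2/25.0)/ln(52.0/14.8) = 0.18897/1.25662 = 0.1504
Extrapolate from 52.0 m to 137.0 m: V₃ = 30.2 × (137.0/52.0)^0.1504 = 30.2 × 1.1568 = 34.9360 kt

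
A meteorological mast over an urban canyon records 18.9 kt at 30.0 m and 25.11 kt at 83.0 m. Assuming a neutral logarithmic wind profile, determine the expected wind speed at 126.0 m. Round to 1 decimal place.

27.7 kt

Log law: V ∝ ln(z/z₀). From the pair, with r = V₁/V₂ = 0.75269,
ln z₀ = (ln z₁ − r·ln z₂)/(1 − r) = (3.4012 − 0.75269×4.4188)/0.24731 = 0.3040 → z₀ = 1.355 m
V₃ = V₁ · ln(z₃/z₀)/ln(z₁/z₀) = 18.9 × 4.5323/3.0972 = 27.6574 kt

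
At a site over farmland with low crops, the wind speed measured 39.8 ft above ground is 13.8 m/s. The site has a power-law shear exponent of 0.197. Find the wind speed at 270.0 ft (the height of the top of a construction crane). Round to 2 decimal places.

Power-law profile: V₂ = V₁ · (z₂/z₁)^α
V₂ = 13.8 × (270.0/39.8)^0.197 = 13.8 × (6.7839)^0.197
    = 13.8 × 1.4581 = 20.1224 m/s

20.12 m/s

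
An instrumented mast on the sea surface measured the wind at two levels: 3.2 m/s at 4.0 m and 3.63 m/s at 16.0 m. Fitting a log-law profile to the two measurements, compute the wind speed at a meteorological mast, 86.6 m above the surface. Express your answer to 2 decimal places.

4.15 m/s

Log law: V ∝ ln(z/z₀). From the pair, with r = V₁/V₂ = 0.88154,
ln z₀ = (ln z₁ − r·ln z₂)/(1 − r) = (1.3863 − 0.88154×2.7726)/0.11846 = -8.9303 → z₀ = 0.0001323 m
V₃ = V₁ · ln(z₃/z₀)/ln(z₁/z₀) = 3.2 × 13.3916/10.3166 = 4.1538 m/s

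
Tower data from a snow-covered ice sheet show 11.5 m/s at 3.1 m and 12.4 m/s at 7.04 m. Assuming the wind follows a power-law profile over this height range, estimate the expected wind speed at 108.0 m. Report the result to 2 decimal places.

15.94 m/s

First find α: α = ln(V₂/V₁)/ln(z₂/z₁) = ln(12.4/11.5)/ln(7.04/3.1) = 0.07535/0.82021 = 0.0919
Extrapolate from 7.04 m to 108.0 m: V₃ = 12.4 × (108.0/7.04)^0.0919 = 12.4 × 1.2851 = 15.9354 m/s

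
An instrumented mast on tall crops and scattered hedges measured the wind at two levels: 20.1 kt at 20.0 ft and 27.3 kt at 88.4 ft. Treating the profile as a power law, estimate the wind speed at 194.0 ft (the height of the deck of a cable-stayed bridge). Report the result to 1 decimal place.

First find α: α = ln(V₂/V₁)/ln(z₂/z₁) = ln(27.3/20.1)/ln(88.4/20.0) = 0.30617/1.48614 = 0.2060
Extrapolate from 88.4 ft to 194.0 ft: V₃ = 27.3 × (194.0/88.4)^0.2060 = 27.3 × 1.1758 = 32.0986 kt

32.1 kt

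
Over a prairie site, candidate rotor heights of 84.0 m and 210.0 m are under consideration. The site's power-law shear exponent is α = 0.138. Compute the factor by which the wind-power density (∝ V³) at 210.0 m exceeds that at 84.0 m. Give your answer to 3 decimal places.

Speed ratio: V_B/V_A = (z_B/z_A)^α = (210.0/84.0)^0.138 = (2.5000)^0.138 = 1.13479
Power-density ratio: P_B/P_A = (V_B/V_A)³ = (1.13479)³ = 1.46133

1.461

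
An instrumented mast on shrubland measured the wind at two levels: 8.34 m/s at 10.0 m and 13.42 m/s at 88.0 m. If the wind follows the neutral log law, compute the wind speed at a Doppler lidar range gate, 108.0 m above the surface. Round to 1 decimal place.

13.9 m/s

Log law: V ∝ ln(z/z₀). From the pair, with r = V₁/V₂ = 0.62146,
ln z₀ = (ln z₁ − r·ln z₂)/(1 − r) = (2.3026 − 0.62146×4.4773)/0.37854 = -1.2678 → z₀ = 0.2815 m
V₃ = V₁ · ln(z₃/z₀)/ln(z₁/z₀) = 8.34 × 5.9499/3.5704 = 13.8984 m/s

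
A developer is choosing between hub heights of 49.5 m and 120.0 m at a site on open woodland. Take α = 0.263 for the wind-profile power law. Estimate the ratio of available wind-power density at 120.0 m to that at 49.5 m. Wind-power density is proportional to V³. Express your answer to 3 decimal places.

Speed ratio: V_B/V_A = (z_B/z_A)^α = (120.0/49.5)^0.263 = (2.4242)^0.263 = 1.26224
Power-density ratio: P_B/P_A = (V_B/V_A)³ = (1.26224)³ = 2.01109

2.011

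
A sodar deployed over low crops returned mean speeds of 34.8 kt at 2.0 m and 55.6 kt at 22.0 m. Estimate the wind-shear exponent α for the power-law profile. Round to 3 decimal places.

α ≈ 0.195

Power law: V₂/V₁ = (z₂/z₁)^α ⇒ α = ln(V₂/V₁) / ln(z₂/z₁)
α = ln(55.6/34.8) / ln(22.0/2.0) = ln(1.5977) / ln(11.0000)
  = 0.46857 / 2.39790 = 0.19541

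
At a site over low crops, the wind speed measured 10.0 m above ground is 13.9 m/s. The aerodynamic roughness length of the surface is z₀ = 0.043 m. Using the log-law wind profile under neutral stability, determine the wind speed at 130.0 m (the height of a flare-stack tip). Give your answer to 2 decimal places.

Log law: V(z) ∝ ln(z/z₀), so V₂/V₁ = ln(z₂/z₀) / ln(z₁/z₀).
ln(130.0/0.043) = 8.0141, ln(10.0/0.043) = 5.4491
V₂ = 13.9 × 8.0141/5.4491 = 13.9 × 1.4707 = 20.4428 m/s

20.44 m/s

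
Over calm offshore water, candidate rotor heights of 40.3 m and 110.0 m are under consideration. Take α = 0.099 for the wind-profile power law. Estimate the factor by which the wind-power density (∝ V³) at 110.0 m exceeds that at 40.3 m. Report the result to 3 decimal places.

Speed ratio: V_B/V_A = (z_B/z_A)^α = (110.0/40.3)^0.099 = (2.7295)^0.099 = 1.10452
Power-density ratio: P_B/P_A = (V_B/V_A)³ = (1.10452)³ = 1.34747

1.347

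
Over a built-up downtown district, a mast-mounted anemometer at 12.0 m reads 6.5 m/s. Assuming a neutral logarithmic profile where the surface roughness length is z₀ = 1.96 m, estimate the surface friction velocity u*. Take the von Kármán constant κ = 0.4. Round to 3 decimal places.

u* ≈ 1.435 m/s

Log law: V(z) = (u*/κ) · ln(z/z₀) ⇒ u* = κ · V / ln(z/z₀)
u* = 0.4 × 6.5 / ln(12.0/1.96) = 0.4 × 6.5 / 1.8120
   = 2.6000 / 1.8120 = 1.4349 m/s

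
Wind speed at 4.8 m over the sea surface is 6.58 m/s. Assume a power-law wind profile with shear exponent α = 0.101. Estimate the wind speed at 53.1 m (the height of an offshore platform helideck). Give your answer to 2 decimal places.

8.39 m/s

Power-law profile: V₂ = V₁ · (z₂/z₁)^α
V₂ = 6.58 × (53.1/4.8)^0.101 = 6.58 × (11.0625)^0.101
    = 6.58 × 1.2748 = 8.3879 m/s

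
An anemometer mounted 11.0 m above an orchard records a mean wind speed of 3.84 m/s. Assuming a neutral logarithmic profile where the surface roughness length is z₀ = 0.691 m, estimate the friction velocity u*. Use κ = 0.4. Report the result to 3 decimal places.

Log law: V(z) = (u*/κ) · ln(z/z₀) ⇒ u* = κ · V / ln(z/z₀)
u* = 0.4 × 3.84 / ln(11.0/0.691) = 0.4 × 3.84 / 2.7675
   = 1.5360 / 2.7675 = 0.5550 m/s

u* ≈ 0.555 m/s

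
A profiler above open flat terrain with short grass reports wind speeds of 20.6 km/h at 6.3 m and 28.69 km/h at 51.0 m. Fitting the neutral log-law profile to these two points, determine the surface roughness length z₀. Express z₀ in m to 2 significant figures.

Log law: V(z) ∝ ln(z/z₀). With r = V₁/V₂ = 20.6/28.69 = 0.71802,
r · ln(z₂/z₀) = ln(z₁/z₀) ⇒ ln z₀ = (ln z₁ − r·ln z₂)/(1 − r)
ln z₀ = (1.84055 − 0.71802×3.93183) / 0.28198 = -3.4846
z₀ = exp(-3.4846) = 0.03067 m

z₀ ≈ 0.031 m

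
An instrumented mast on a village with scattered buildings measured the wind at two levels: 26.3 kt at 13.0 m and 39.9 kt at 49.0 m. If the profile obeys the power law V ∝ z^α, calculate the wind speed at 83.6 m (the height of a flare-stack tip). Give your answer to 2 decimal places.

47.19 kt

First find α: α = ln(V₂/V₁)/ln(z₂/z₁) = ln(39.9/26.3)/ln(49.0/13.0) = 0.41681/1.32687 = 0.3141
Extrapolate from 49.0 m to 83.6 m: V₃ = 39.9 × (83.6/49.0)^0.3141 = 39.9 × 1.1827 = 47.1904 kt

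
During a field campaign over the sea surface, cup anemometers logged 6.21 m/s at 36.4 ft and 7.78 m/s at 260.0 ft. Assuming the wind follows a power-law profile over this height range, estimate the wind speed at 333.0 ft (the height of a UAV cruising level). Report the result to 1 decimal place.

First find α: α = ln(V₂/V₁)/ln(z₂/z₁) = ln(7.78/6.21)/ln(260.0/36.4) = 0.22540/1.96611 = 0.1146
Extrapolate from 260.0 ft to 333.0 ft: V₃ = 7.78 × (333.0/260.0)^0.1146 = 7.78 × 1.0288 = 8.0039 m/s

8.0 m/s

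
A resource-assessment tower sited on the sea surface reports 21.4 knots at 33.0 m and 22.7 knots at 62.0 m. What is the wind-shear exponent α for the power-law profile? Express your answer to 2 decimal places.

α ≈ 0.09

Power law: V₂/V₁ = (z₂/z₁)^α ⇒ α = ln(V₂/V₁) / ln(z₂/z₁)
α = ln(22.7/21.4) / ln(62.0/33.0) = ln(1.0607) / ln(1.8788)
  = 0.05897 / 0.63063 = 0.09352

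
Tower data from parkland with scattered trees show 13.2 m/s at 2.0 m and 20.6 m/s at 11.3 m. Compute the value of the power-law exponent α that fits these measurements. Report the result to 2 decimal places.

α ≈ 0.26

Power law: V₂/V₁ = (z₂/z₁)^α ⇒ α = ln(V₂/V₁) / ln(z₂/z₁)
α = ln(20.6/13.2) / ln(11.3/2.0) = ln(1.5606) / ln(5.6500)
  = 0.44507 / 1.73166 = 0.25702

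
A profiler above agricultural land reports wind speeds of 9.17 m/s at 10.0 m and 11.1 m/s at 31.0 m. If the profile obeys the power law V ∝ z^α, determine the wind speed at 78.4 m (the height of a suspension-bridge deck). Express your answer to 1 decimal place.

First find α: α = ln(V₂/V₁)/ln(z₂/z₁) = ln(11.1/9.17)/ln(31.0/10.0) = 0.19101/1.13140 = 0.1688
Extrapolate from 31.0 m to 78.4 m: V₃ = 11.1 × (78.4/31.0)^0.1688 = 11.1 × 1.1696 = 12.9823 m/s

13.0 m/s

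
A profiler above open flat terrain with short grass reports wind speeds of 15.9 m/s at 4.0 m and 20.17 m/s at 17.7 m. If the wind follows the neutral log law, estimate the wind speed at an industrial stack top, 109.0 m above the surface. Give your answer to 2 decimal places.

25.39 m/s

Log law: V ∝ ln(z/z₀). From the pair, with r = V₁/V₂ = 0.78830,
ln z₀ = (ln z₁ − r·ln z₂)/(1 − r) = (1.3863 − 0.78830×2.8736)/0.21170 = -4.1518 → z₀ = 0.01574 m
V₃ = V₁ · ln(z₃/z₀)/ln(z₁/z₀) = 15.9 × 8.8431/5.5381 = 25.3889 m/s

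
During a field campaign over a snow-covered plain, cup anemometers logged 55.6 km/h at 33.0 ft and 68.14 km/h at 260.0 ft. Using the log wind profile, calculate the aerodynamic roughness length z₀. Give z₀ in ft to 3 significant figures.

Log law: V(z) ∝ ln(z/z₀). With r = V₁/V₂ = 55.6/68.14 = 0.81597,
r · ln(z₂/z₀) = ln(z₁/z₀) ⇒ ln z₀ = (ln z₁ − r·ln z₂)/(1 − r)
ln z₀ = (3.49651 − 0.81597×5.56068) / 0.18403 = -5.6557
z₀ = exp(-5.6557) = 0.003498 ft

z₀ ≈ 0.00350 ft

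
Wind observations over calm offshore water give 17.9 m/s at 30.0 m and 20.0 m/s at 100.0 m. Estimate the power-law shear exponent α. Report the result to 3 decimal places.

α ≈ 0.092

Power law: V₂/V₁ = (z₂/z₁)^α ⇒ α = ln(V₂/V₁) / ln(z₂/z₁)
α = ln(20.0/17.9) / ln(100.0/30.0) = ln(1.1173) / ln(3.3333)
  = 0.11093 / 1.20397 = 0.09214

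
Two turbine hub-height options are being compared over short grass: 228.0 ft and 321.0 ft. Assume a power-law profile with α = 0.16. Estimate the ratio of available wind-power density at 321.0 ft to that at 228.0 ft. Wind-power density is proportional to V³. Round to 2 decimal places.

Speed ratio: V_B/V_A = (z_B/z_A)^α = (321.0/228.0)^0.16 = (1.4079)^0.16 = 1.05626
Power-density ratio: P_B/P_A = (V_B/V_A)³ = (1.05626)³ = 1.17846

1.18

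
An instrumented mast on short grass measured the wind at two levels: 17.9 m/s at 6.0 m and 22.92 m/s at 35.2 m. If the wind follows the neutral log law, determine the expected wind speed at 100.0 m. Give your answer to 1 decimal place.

Log law: V ∝ ln(z/z₀). From the pair, with r = V₁/V₂ = 0.78098,
ln z₀ = (ln z₁ − r·ln z₂)/(1 − r) = (1.7918 − 0.78098×3.5610)/0.21902 = -4.5171 → z₀ = 0.01092 m
V₃ = V₁ · ln(z₃/z₀)/ln(z₁/z₀) = 17.9 × 9.1222/6.3088 = 25.8825 m/s

25.9 m/s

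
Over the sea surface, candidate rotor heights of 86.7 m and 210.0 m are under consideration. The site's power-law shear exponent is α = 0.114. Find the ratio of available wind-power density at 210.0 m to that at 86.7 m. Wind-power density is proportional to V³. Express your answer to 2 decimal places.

Speed ratio: V_B/V_A = (z_B/z_A)^α = (210.0/86.7)^0.114 = (2.4221)^0.114 = 1.10611
Power-density ratio: P_B/P_A = (V_B/V_A)³ = (1.10611)³ = 1.35331

1.35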